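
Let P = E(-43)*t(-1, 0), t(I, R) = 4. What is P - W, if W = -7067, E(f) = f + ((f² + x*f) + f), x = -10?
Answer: 15839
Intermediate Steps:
E(f) = f² - 8*f (E(f) = f + ((f² - 10*f) + f) = f + (f² - 9*f) = f² - 8*f)
P = 8772 (P = -43*(-8 - 43)*4 = -43*(-51)*4 = 2193*4 = 8772)
P - W = 8772 - 1*(-7067) = 8772 + 7067 = 15839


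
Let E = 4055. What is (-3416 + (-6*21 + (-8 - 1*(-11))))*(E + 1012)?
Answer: -17932113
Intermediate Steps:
(-3416 + (-6*21 + (-8 - 1*(-11))))*(E + 1012) = (-3416 + (-6*21 + (-8 - 1*(-11))))*(4055 + 1012) = (-3416 + (-126 + (-8 + 11)))*5067 = (-3416 + (-126 + 3))*5067 = (-3416 - 123)*5067 = -3539*5067 = -17932113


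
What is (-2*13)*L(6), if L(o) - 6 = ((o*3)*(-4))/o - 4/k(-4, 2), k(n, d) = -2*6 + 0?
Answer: 442/3 ≈ 147.33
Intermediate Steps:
k(n, d) = -12 (k(n, d) = -12 + 0 = -12)
L(o) = -17/3 (L(o) = 6 + (((o*3)*(-4))/o - 4/(-12)) = 6 + (((3*o)*(-4))/o - 4*(-1/12)) = 6 + ((-12*o)/o + 1/3) = 6 + (-12 + 1/3) = 6 - 35/3 = -17/3)
(-2*13)*L(6) = -2*13*(-17/3) = -26*(-17/3) = 442/3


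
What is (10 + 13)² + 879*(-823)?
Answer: -722888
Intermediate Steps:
(10 + 13)² + 879*(-823) = 23² - 723417 = 529 - 723417 = -722888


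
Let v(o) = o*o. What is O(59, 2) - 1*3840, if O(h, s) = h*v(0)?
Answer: -3840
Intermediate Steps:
v(o) = o²
O(h, s) = 0 (O(h, s) = h*0² = h*0 = 0)
O(59, 2) - 1*3840 = 0 - 1*3840 = 0 - 3840 = -3840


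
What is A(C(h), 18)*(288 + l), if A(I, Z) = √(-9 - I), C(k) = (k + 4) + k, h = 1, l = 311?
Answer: 599*I*√15 ≈ 2319.9*I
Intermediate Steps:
C(k) = 4 + 2*k (C(k) = (4 + k) + k = 4 + 2*k)
A(C(h), 18)*(288 + l) = √(-9 - (4 + 2*1))*(288 + 311) = √(-9 - (4 + 2))*599 = √(-9 - 1*6)*599 = √(-9 - 6)*599 = √(-15)*599 = (I*√15)*599 = 599*I*√15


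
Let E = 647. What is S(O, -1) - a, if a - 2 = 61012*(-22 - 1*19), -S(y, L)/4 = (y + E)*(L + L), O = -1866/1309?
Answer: 3281210866/1309 ≈ 2.5067e+6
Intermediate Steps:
O = -1866/1309 (O = -1866*1/1309 = -1866/1309 ≈ -1.4255)
S(y, L) = -8*L*(647 + y) (S(y, L) = -4*(y + 647)*(L + L) = -4*(647 + y)*2*L = -8*L*(647 + y))
a = -2501490 (a = 2 + 61012*(-22 - 1*19) = 2 + 61012*(-22 - 19) = 2 + 61012*(-41) = 2 - 2501492 = -2501490)
S(O, -1) - a = -8*(-1)*(647 - 1866/1309) - 1*(-2501490) = -8*(-1)*845057/1309 + 2501490 = 6760456/1309 + 2501490 = 3281210866/1309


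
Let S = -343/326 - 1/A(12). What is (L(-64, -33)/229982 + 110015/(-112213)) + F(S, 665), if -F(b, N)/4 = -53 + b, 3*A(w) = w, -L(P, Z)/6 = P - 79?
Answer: 454793666299071/2103268068529 ≈ 216.23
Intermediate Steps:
L(P, Z) = 474 - 6*P (L(P, Z) = -6*(P - 79) = -6*(-79 + P) = 474 - 6*P)
A(w) = w/3
S = -849/652 (S = -343/326 - 1/((1/3)*12) = -343*1/326 - 1/4 = -343/326 - 1*1/4 = -343/326 - 1/4 = -849/652 ≈ -1.3021)
F(b, N) = 212 - 4*b (F(b, N) = -4*(-53 + b) = 212 - 4*b)
(L(-64, -33)/229982 + 110015/(-112213)) + F(S, 665) = ((474 - 6*(-64))/229982 + 110015/(-112213)) + (212 - 4*(-849/652)) = ((474 + 384)*(1/229982) + 110015*(-1/112213)) + (212 + 849/163) = (858*(1/229982) - 110015/112213) + 35405/163 = (429/114991 - 110015/112213) + 35405/163 = -12602595488/12903485083 + 35405/163 = 454793666299071/2103268068529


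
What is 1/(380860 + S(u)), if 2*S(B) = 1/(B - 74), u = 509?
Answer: 870/331348201 ≈ 2.6256e-6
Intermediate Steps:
S(B) = 1/(2*(-74 + B)) (S(B) = 1/(2*(B - 74)) = 1/(2*(-74 + B)))
1/(380860 + S(u)) = 1/(380860 + 1/(2*(-74 + 509))) = 1/(380860 + (½)/435) = 1/(380860 + (½)*(1/435)) = 1/(380860 + 1/870) = 1/(331348201/870) = 870/331348201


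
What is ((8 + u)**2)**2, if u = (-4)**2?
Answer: 331776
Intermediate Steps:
u = 16
((8 + u)**2)**2 = ((8 + 16)**2)**2 = (24**2)**2 = 576**2 = 331776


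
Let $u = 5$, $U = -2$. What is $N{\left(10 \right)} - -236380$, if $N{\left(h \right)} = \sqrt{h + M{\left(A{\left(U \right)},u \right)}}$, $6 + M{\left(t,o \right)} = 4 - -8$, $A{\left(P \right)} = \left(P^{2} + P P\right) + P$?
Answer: $236384$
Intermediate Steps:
$A{\left(P \right)} = P + 2 P^{2}$ ($A{\left(P \right)} = \left(P^{2} + P^{2}\right) + P = 2 P^{2} + P = P + 2 P^{2}$)
$M{\left(t,o \right)} = 6$ ($M{\left(t,o \right)} = -6 + \left(4 - -8\right) = -6 + \left(4 + 8\right) = -6 + 12 = 6$)
$N{\left(h \right)} = \sqrt{6 + h}$ ($N{\left(h \right)} = \sqrt{h + 6} = \sqrt{6 + h}$)
$N{\left(10 \right)} - -236380 = \sqrt{6 + 10} - -236380 = \sqrt{16} + 236380 = 4 + 236380 = 236384$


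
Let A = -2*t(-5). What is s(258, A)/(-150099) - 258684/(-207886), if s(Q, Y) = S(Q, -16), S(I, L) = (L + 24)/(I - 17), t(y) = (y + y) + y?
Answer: 4678798439234/3760019426037 ≈ 1.2444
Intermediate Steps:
t(y) = 3*y (t(y) = 2*y + y = 3*y)
S(I, L) = (24 + L)/(-17 + I)
A = 30 (A = -6*(-5) = -2*(-15) = 30)
s(Q, Y) = 8/(-17 + Q) (s(Q, Y) = (24 - 16)/(-17 + Q) = 8/(-17 + Q))
s(258, A)/(-150099) - 258684/(-207886) = (8/(-17 + 258))/(-150099) - 258684/(-207886) = (8/241)*(-1/150099) - 258684*(-1/207886) = (8*(1/241))*(-1/150099) + 129342/103943 = (8/241)*(-1/150099) + 129342/103943 = -8/36173859 + 129342/103943 = 4678798439234/3760019426037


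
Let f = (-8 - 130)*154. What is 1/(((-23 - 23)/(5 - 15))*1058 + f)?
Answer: -5/81926 ≈ -6.1031e-5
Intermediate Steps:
f = -21252 (f = -138*154 = -21252)
1/(((-23 - 23)/(5 - 15))*1058 + f) = 1/(((-23 - 23)/(5 - 15))*1058 - 21252) = 1/(-46/(-10)*1058 - 21252) = 1/(-46*(-⅒)*1058 - 21252) = 1/((23/5)*1058 - 21252) = 1/(24334/5 - 21252) = 1/(-81926/5) = -5/81926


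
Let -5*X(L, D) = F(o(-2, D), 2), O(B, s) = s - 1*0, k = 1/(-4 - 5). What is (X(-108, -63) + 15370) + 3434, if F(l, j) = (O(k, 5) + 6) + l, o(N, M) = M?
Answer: 94072/5 ≈ 18814.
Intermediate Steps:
k = -⅑ (k = 1/(-9) = -⅑ ≈ -0.11111)
O(B, s) = s (O(B, s) = s + 0 = s)
F(l, j) = 11 + l (F(l, j) = (5 + 6) + l = 11 + l)
X(L, D) = -11/5 - D/5 (X(L, D) = -(11 + D)/5 = -11/5 - D/5)
(X(-108, -63) + 15370) + 3434 = ((-11/5 - ⅕*(-63)) + 15370) + 3434 = ((-11/5 + 63/5) + 15370) + 3434 = (52/5 + 15370) + 3434 = 76902/5 + 3434 = 94072/5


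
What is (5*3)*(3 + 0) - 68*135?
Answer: -9135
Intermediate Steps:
(5*3)*(3 + 0) - 68*135 = 15*3 - 9180 = 45 - 9180 = -9135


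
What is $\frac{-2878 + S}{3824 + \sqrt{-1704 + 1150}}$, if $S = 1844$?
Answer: $- \frac{1977008}{7311765} + \frac{517 i \sqrt{554}}{7311765} \approx -0.27039 + 0.0016643 i$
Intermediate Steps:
$\frac{-2878 + S}{3824 + \sqrt{-1704 + 1150}} = \frac{-2878 + 1844}{3824 + \sqrt{-1704 + 1150}} = - \frac{1034}{3824 + \sqrt{-554}} = - \frac{1034}{3824 + i \sqrt{554}}$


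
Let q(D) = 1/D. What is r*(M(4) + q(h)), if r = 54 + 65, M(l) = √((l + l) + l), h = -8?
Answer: -119/8 + 238*√3 ≈ 397.35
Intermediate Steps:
M(l) = √3*√l (M(l) = √(2*l + l) = √(3*l) = √3*√l)
r = 119
r*(M(4) + q(h)) = 119*(√3*√4 + 1/(-8)) = 119*(√3*2 - ⅛) = 119*(2*√3 - ⅛) = 119*(-⅛ + 2*√3) = -119/8 + 238*√3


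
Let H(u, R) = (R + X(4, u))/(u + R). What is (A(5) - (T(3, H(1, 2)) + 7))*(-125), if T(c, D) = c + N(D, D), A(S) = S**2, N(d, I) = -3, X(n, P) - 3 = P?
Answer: -2250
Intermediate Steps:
X(n, P) = 3 + P
H(u, R) = (3 + R + u)/(R + u) (H(u, R) = (R + (3 + u))/(u + R) = (3 + R + u)/(R + u))
T(c, D) = -3 + c (T(c, D) = c - 3 = -3 + c)
(A(5) - (T(3, H(1, 2)) + 7))*(-125) = (5**2 - ((-3 + 3) + 7))*(-125) = (25 - (0 + 7))*(-125) = (25 - 1*7)*(-125) = (25 - 7)*(-125) = 18*(-125) = -2250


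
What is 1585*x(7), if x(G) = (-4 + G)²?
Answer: 14265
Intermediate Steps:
1585*x(7) = 1585*(-4 + 7)² = 1585*3² = 1585*9 = 14265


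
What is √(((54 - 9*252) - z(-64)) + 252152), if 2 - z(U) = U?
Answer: 4*√15617 ≈ 499.87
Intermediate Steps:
z(U) = 2 - U
√(((54 - 9*252) - z(-64)) + 252152) = √(((54 - 9*252) - (2 - 1*(-64))) + 252152) = √(((54 - 2268) - (2 + 64)) + 252152) = √((-2214 - 1*66) + 252152) = √((-2214 - 66) + 252152) = √(-2280 + 252152) = √249872 = 4*√15617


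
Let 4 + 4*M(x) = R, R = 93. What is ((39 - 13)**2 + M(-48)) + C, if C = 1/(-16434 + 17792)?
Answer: 1896449/2716 ≈ 698.25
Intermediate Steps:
C = 1/1358 ≈ 0.00073638
M(x) = 89/4 (M(x) = -1 + (1/4)*93 = -1 + 93/4 = 89/4)
((39 - 13)**2 + M(-48)) + C = ((39 - 13)**2 + 89/4) + 1/1358 = (26**2 + 89/4) + 1/1358 = (676 + 89/4) + 1/1358 = 2793/4 + 1/1358 = 1896449/2716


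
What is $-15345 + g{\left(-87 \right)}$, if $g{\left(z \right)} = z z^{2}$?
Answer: $-673848$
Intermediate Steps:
$g{\left(z \right)} = z^{3}$
$-15345 + g{\left(-87 \right)} = -15345 + \left(-87\right)^{3} = -15345 - 658503 = -673848$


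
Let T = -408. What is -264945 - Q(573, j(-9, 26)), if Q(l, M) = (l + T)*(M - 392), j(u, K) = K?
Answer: -204555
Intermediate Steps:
Q(l, M) = (-408 + l)*(-392 + M) (Q(l, M) = (l - 408)*(M - 392) = (-408 + l)*(-392 + M))
-264945 - Q(573, j(-9, 26)) = -264945 - (159936 - 408*26 - 392*573 + 26*573) = -264945 - (159936 - 10608 - 224616 + 14898) = -264945 - 1*(-60390) = -264945 + 60390 = -204555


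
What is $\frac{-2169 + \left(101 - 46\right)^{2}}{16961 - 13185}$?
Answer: $\frac{107}{472} \approx 0.22669$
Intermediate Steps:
$\frac{-2169 + \left(101 - 46\right)^{2}}{16961 - 13185} = \frac{-2169 + 55^{2}}{3776} = \left(-2169 + 3025\right) \frac{1}{3776} = 856 \cdot \frac{1}{3776} = \frac{107}{472}$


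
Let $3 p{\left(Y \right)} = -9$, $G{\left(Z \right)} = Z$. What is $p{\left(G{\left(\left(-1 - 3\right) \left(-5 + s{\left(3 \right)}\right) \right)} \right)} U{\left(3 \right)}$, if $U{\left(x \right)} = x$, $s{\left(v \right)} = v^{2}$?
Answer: $-9$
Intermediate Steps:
$p{\left(Y \right)} = -3$ ($p{\left(Y \right)} = \frac{1}{3} \left(-9\right) = -3$)
$p{\left(G{\left(\left(-1 - 3\right) \left(-5 + s{\left(3 \right)}\right) \right)} \right)} U{\left(3 \right)} = \left(-3\right) 3 = -9$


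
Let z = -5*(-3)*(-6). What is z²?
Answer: 8100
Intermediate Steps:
z = -90 (z = 15*(-6) = -90)
z² = (-90)² = 8100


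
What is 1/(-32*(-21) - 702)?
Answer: -1/30 ≈ -0.033333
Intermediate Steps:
1/(-32*(-21) - 702) = 1/(672 - 702) = 1/(-30) = -1/30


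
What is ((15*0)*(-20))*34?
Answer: 0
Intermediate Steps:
((15*0)*(-20))*34 = (0*(-20))*34 = 0*34 = 0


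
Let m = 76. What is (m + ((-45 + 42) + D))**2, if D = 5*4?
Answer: 8649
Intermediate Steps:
D = 20
(m + ((-45 + 42) + D))**2 = (76 + ((-45 + 42) + 20))**2 = (76 + (-3 + 20))**2 = (76 + 17)**2 = 93**2 = 8649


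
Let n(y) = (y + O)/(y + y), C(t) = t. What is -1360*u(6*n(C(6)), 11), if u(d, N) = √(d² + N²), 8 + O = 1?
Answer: -680*√485 ≈ -14975.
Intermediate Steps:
O = -7 (O = -8 + 1 = -7)
n(y) = (-7 + y)/(2*y) (n(y) = (y - 7)/(y + y) = (-7 + y)/((2*y)) = (-7 + y)*(1/(2*y)) = (-7 + y)/(2*y))
u(d, N) = √(N² + d²)
-1360*u(6*n(C(6)), 11) = -1360*√(11² + (6*((½)*(-7 + 6)/6))²) = -1360*√(121 + (6*((½)*(⅙)*(-1)))²) = -1360*√(121 + (6*(-1/12))²) = -1360*√(121 + (-½)²) = -1360*√(121 + ¼) = -680*√485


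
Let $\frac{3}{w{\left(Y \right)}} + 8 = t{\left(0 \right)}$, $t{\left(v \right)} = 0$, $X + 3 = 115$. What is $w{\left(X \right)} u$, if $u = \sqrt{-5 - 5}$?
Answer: $- \frac{3 i \sqrt{10}}{8} \approx - 1.1859 i$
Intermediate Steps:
$X = 112$ ($X = -3 + 115 = 112$)
$w{\left(Y \right)} = - \frac{3}{8}$ ($w{\left(Y \right)} = \frac{3}{-8 + 0} = \frac{3}{-8} = 3 \left(- \frac{1}{8}\right) = - \frac{3}{8}$)
$u = i \sqrt{10}$ ($u = \sqrt{-10} = i \sqrt{10} \approx 3.1623 i$)
$w{\left(X \right)} u = - \frac{3 i \sqrt{10}}{8}$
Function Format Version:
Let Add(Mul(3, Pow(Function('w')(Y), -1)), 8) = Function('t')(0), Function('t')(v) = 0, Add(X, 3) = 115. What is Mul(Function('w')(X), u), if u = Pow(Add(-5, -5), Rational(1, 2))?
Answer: Mul(Rational(-3, 8), I, Pow(10, Rational(1, 2))) ≈ Mul(-1.1859, I)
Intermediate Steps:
X = 112 (X = Add(-3, 115) = 112)
Function('w')(Y) = Rational(-3, 8) (Function('w')(Y) = Mul(3, Pow(Add(-8, 0), -1)) = Mul(3, Pow(-8, -1)) = Mul(3, Rational(-1, 8)) = Rational(-3, 8))
u = Mul(I, Pow(10, Rational(1, 2))) (u = Pow(-10, Rational(1, 2)) = Mul(I, Pow(10, Rational(1, 2))) ≈ Mul(3.1623, I))
Mul(Function('w')(X), u) = Mul(Rational(-3, 8), Mul(I, Pow(10, Rational(1, 2)))) = Mul(Rational(-3, 8), I, Pow(10, Rational(1, 2)))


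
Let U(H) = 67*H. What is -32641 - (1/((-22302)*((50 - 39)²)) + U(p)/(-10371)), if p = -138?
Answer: -304511626174841/9328859694 ≈ -32642.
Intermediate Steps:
-32641 - (1/((-22302)*((50 - 39)²)) + U(p)/(-10371)) = -32641 - (1/((-22302)*((50 - 39)²)) + (67*(-138))/(-10371)) = -32641 - (-1/(22302*(11²)) - 9246*(-1/10371)) = -32641 - (-1/22302/121 + 3082/3457) = -32641 - (-1/22302*1/121 + 3082/3457) = -32641 - (-1/2698542 + 3082/3457) = -32641 - 1*8316902987/9328859694 = -32641 - 8316902987/9328859694 = -304511626174841/9328859694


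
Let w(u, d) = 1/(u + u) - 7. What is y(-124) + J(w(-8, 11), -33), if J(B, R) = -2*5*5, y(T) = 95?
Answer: 45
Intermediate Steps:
w(u, d) = -7 + 1/(2*u) (w(u, d) = 1/(2*u) - 7 = -7 + 1/(2*u))
J(B, R) = -50 (J(B, R) = -10*5 = -50)
y(-124) + J(w(-8, 11), -33) = 95 - 50 = 45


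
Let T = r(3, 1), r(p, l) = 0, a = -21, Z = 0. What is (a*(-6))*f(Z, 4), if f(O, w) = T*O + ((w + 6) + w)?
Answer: 1764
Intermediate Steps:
T = 0
f(O, w) = 6 + 2*w (f(O, w) = 0*O + ((w + 6) + w) = 0 + ((6 + w) + w) = 0 + (6 + 2*w) = 6 + 2*w)
(a*(-6))*f(Z, 4) = (-21*(-6))*(6 + 2*4) = 126*(6 + 8) = 126*14 = 1764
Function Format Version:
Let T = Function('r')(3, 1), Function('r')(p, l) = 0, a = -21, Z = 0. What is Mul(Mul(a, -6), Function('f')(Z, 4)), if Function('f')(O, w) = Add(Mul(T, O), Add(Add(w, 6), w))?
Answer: 1764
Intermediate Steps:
T = 0
Function('f')(O, w) = Add(6, Mul(2, w)) (Function('f')(O, w) = Add(Mul(0, O), Add(Add(w, 6), w)) = Add(0, Add(Add(6, w), w)) = Add(0, Add(6, Mul(2, w))) = Add(6, Mul(2, w)))
Mul(Mul(a, -6), Function('f')(Z, 4)) = Mul(Mul(-21, -6), Add(6, Mul(2, 4))) = Mul(126, Add(6, 8)) = Mul(126, 14) = 1764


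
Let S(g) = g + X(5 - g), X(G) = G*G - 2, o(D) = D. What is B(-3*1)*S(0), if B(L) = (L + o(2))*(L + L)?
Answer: 138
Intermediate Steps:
X(G) = -2 + G² (X(G) = G² - 2 = -2 + G²)
S(g) = -2 + g + (5 - g)² (S(g) = g + (-2 + (5 - g)²) = -2 + g + (5 - g)²)
B(L) = 2*L*(2 + L) (B(L) = (L + 2)*(L + L) = (2 + L)*(2*L) = 2*L*(2 + L))
B(-3*1)*S(0) = (2*(-3*1)*(2 - 3*1))*(-2 + 0 + (-5 + 0)²) = (2*(-3)*(2 - 3))*(-2 + 0 + (-5)²) = (2*(-3)*(-1))*(-2 + 0 + 25) = 6*23 = 138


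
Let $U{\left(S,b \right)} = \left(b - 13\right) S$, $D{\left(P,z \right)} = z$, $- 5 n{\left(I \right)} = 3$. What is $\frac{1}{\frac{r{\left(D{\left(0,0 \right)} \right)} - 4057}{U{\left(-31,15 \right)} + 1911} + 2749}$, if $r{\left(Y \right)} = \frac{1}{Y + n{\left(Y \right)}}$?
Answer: $\frac{5547}{15236527} \approx 0.00036406$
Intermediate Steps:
$n{\left(I \right)} = - \frac{3}{5}$ ($n{\left(I \right)} = \left(- \frac{1}{5}\right) 3 = - \frac{3}{5}$)
$U{\left(S,b \right)} = S \left(-13 + b\right)$ ($U{\left(S,b \right)} = \left(b - 13\right) S = \left(-13 + b\right) S = S \left(-13 + b\right)$)
$r{\left(Y \right)} = \frac{1}{- \frac{3}{5} + Y}$ ($r{\left(Y \right)} = \frac{1}{Y - \frac{3}{5}} = \frac{1}{- \frac{3}{5} + Y}$)
$\frac{1}{\frac{r{\left(D{\left(0,0 \right)} \right)} - 4057}{U{\left(-31,15 \right)} + 1911} + 2749} = \frac{1}{\frac{\frac{5}{-3 + 5 \cdot 0} - 4057}{- 31 \left(-13 + 15\right) + 1911} + 2749} = \frac{1}{\frac{\frac{5}{-3 + 0} - 4057}{\left(-31\right) 2 + 1911} + 2749} = \frac{1}{\frac{\frac{5}{-3} - 4057}{-62 + 1911} + 2749} = \frac{1}{\frac{5 \left(- \frac{1}{3}\right) - 4057}{1849} + 2749} = \frac{1}{\left(- \frac{5}{3} - 4057\right) \frac{1}{1849} + 2749} = \frac{1}{\left(- \frac{12176}{3}\right) \frac{1}{1849} + 2749} = \frac{1}{- \frac{12176}{5547} + 2749} = \frac{1}{\frac{15236527}{5547}} = \frac{5547}{15236527}$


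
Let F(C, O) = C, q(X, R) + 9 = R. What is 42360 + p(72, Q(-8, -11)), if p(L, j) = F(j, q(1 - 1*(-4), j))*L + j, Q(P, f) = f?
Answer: 41557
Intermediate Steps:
q(X, R) = -9 + R
p(L, j) = j + L*j (p(L, j) = j*L + j = L*j + j = j + L*j)
42360 + p(72, Q(-8, -11)) = 42360 - 11*(1 + 72) = 42360 - 11*73 = 42360 - 803 = 41557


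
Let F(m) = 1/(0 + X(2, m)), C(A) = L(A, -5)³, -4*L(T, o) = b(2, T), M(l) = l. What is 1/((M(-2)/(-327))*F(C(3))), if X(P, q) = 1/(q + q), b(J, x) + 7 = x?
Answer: 327/4 ≈ 81.750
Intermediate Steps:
b(J, x) = -7 + x
L(T, o) = 7/4 - T/4 (L(T, o) = -(-7 + T)/4 = 7/4 - T/4)
C(A) = (7/4 - A/4)³
X(P, q) = 1/(2*q)
F(m) = 2*m (F(m) = 1/(0 + 1/(2*m)) = 1/(1/(2*m)) = 2*m)
1/((M(-2)/(-327))*F(C(3))) = 1/((-2/(-327))*(2*((7 - 1*3)³/64))) = 1/((-2*(-1/327))*(2*((7 - 3)³/64))) = 1/(2*(2*((1/64)*4³))/327) = 1/(2*(2*((1/64)*64))/327) = 1/(2*(2*1)/327) = 1/((2/327)*2) = 1/(4/327) = 327/4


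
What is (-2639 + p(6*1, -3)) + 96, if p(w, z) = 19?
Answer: -2524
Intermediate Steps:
(-2639 + p(6*1, -3)) + 96 = (-2639 + 19) + 96 = -2620 + 96 = -2524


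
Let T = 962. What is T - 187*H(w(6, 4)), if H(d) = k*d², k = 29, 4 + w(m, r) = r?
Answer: 962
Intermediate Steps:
w(m, r) = -4 + r
H(d) = 29*d²
T - 187*H(w(6, 4)) = 962 - 5423*(-4 + 4)² = 962 - 5423*0² = 962 - 5423*0 = 962 - 187*0 = 962 + 0 = 962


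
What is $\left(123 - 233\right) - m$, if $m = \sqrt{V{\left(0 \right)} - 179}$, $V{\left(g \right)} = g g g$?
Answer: $-110 - i \sqrt{179} \approx -110.0 - 13.379 i$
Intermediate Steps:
$V{\left(g \right)} = g^{3}$ ($V{\left(g \right)} = g^{2} g = g^{3}$)
$m = i \sqrt{179}$ ($m = \sqrt{0^{3} - 179} = \sqrt{0 - 179} = \sqrt{-179} = i \sqrt{179} \approx 13.379 i$)
$\left(123 - 233\right) - m = \left(123 - 233\right) - i \sqrt{179} = -110 - i \sqrt{179}$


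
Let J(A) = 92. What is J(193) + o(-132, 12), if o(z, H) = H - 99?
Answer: 5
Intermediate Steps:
o(z, H) = -99 + H
J(193) + o(-132, 12) = 92 + (-99 + 12) = 92 - 87 = 5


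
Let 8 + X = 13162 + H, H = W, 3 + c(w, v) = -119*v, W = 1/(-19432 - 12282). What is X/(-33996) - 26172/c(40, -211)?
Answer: -19345343931499/13534006204632 ≈ -1.4294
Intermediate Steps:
W = -1/31714 (W = 1/(-31714) = -1/31714 ≈ -3.1532e-5)
c(w, v) = -3 - 119*v
H = -1/31714 ≈ -3.1532e-5
X = 417165955/31714 (X = -8 + (13162 - 1/31714) = -8 + 417419667/31714 = 417165955/31714 ≈ 13154.)
X/(-33996) - 26172/c(40, -211) = (417165955/31714)/(-33996) - 26172/(-3 - 119*(-211)) = (417165955/31714)*(-1/33996) - 26172/(-3 + 25109) = -417165955/1078149144 - 26172/25106 = -417165955/1078149144 - 26172*1/25106 = -417165955/1078149144 - 13086/12553 = -19345343931499/13534006204632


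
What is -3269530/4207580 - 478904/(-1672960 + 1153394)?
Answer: 15814513417/109305775514 ≈ 0.14468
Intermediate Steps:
-3269530/4207580 - 478904/(-1672960 + 1153394) = -3269530*1/4207580 - 478904/(-519566) = -326953/420758 - 478904*(-1/519566) = -326953/420758 + 239452/259783 = 15814513417/109305775514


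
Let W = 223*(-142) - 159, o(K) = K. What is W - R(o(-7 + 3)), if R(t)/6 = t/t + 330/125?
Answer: -796171/25 ≈ -31847.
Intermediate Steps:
R(t) = 546/25 (R(t) = 6*(t/t + 330/125) = 6*(1 + 330*(1/125)) = 6*(1 + 66/25) = 6*(91/25) = 546/25)
W = -31825 (W = -31666 - 159 = -31825)
W - R(o(-7 + 3)) = -31825 - 1*546/25 = -31825 - 546/25 = -796171/25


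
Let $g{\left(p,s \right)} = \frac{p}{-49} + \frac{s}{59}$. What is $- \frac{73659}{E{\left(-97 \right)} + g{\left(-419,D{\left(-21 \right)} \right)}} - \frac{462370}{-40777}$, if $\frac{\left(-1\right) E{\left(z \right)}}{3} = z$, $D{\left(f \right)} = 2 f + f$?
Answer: $- \frac{8284401478763}{35187084955} \approx -235.44$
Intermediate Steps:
$D{\left(f \right)} = 3 f$
$E{\left(z \right)} = - 3 z$
$g{\left(p,s \right)} = - \frac{p}{49} + \frac{s}{59}$ ($g{\left(p,s \right)} = p \left(- \frac{1}{49}\right) + s \frac{1}{59} = - \frac{p}{49} + \frac{s}{59}$)
$- \frac{73659}{E{\left(-97 \right)} + g{\left(-419,D{\left(-21 \right)} \right)}} - \frac{462370}{-40777} = - \frac{73659}{\left(-3\right) \left(-97\right) + \left(\left(- \frac{1}{49}\right) \left(-419\right) + \frac{3 \left(-21\right)}{59}\right)} - \frac{462370}{-40777} = - \frac{73659}{291 + \left(\frac{419}{49} + \frac{1}{59} \left(-63\right)\right)} - - \frac{462370}{40777} = - \frac{73659}{291 + \left(\frac{419}{49} - \frac{63}{59}\right)} + \frac{462370}{40777} = - \frac{73659}{291 + \frac{21634}{2891}} + \frac{462370}{40777} = - \frac{73659}{\frac{862915}{2891}} + \frac{462370}{40777} = \left(-73659\right) \frac{2891}{862915} + \frac{462370}{40777} = - \frac{212948169}{862915} + \frac{462370}{40777} = - \frac{8284401478763}{35187084955}$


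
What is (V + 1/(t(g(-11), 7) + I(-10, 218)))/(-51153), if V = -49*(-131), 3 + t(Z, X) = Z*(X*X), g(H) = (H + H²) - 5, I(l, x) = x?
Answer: -2023873/16128240 ≈ -0.12549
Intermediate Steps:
g(H) = -5 + H + H²
t(Z, X) = -3 + Z*X² (t(Z, X) = -3 + Z*(X*X) = -3 + Z*X²)
V = 6419
(V + 1/(t(g(-11), 7) + I(-10, 218)))/(-51153) = (6419 + 1/((-3 + (-5 - 11 + (-11)²)*7²) + 218))/(-51153) = (6419 + 1/((-3 + (-5 - 11 + 121)*49) + 218))*(-1/51153) = (6419 + 1/((-3 + 105*49) + 218))*(-1/51153) = (6419 + 1/((-3 + 5145) + 218))*(-1/51153) = (6419 + 1/(5142 + 218))*(-1/51153) = (6419 + 1/5360)*(-1/51153) = (34405841/5360)*(-1/51153) = -2023873/16128240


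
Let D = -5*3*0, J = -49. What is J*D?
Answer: 0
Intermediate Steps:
D = 0 (D = -15*0 = 0)
J*D = -49*0 = 0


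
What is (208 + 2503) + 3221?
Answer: 5932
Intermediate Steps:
(208 + 2503) + 3221 = 2711 + 3221 = 5932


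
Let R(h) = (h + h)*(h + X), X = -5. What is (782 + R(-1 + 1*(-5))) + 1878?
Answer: 2792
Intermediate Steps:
R(h) = 2*h*(-5 + h) (R(h) = (h + h)*(h - 5) = (2*h)*(-5 + h) = 2*h*(-5 + h))
(782 + R(-1 + 1*(-5))) + 1878 = (782 + 2*(-1 + 1*(-5))*(-5 + (-1 + 1*(-5)))) + 1878 = (782 + 2*(-1 - 5)*(-5 + (-1 - 5))) + 1878 = (782 + 2*(-6)*(-5 - 6)) + 1878 = (782 + 2*(-6)*(-11)) + 1878 = (782 + 132) + 1878 = 914 + 1878 = 2792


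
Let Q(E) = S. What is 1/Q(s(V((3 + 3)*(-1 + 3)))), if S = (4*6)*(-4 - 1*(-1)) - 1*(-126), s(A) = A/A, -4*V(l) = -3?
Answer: 1/54 ≈ 0.018519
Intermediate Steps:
V(l) = ¾ (V(l) = -¼*(-3) = ¾)
s(A) = 1
S = 54 (S = 24*(-4 + 1) + 126 = 24*(-3) + 126 = -72 + 126 = 54)
Q(E) = 54
1/Q(s(V((3 + 3)*(-1 + 3)))) = 1/54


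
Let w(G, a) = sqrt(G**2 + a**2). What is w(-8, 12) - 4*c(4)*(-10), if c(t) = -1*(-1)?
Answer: 40 + 4*sqrt(13) ≈ 54.422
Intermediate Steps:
c(t) = 1
w(-8, 12) - 4*c(4)*(-10) = sqrt((-8)**2 + 12**2) - 4*1*(-10) = sqrt(64 + 144) - 4*(-10) = sqrt(208) + 40 = 4*sqrt(13) + 40 = 40 + 4*sqrt(13)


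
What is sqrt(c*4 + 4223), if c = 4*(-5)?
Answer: sqrt(4143) ≈ 64.366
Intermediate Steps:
c = -20
sqrt(c*4 + 4223) = sqrt(-20*4 + 4223) = sqrt(-80 + 4223) = sqrt(4143)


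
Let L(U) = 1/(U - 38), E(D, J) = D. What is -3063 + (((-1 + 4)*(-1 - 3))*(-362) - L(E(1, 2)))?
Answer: 47398/37 ≈ 1281.0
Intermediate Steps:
L(U) = 1/(-38 + U)
-3063 + (((-1 + 4)*(-1 - 3))*(-362) - L(E(1, 2))) = -3063 + (((-1 + 4)*(-1 - 3))*(-362) - 1/(-38 + 1)) = -3063 + ((3*(-4))*(-362) - 1/(-37)) = -3063 + (-12*(-362) - 1*(-1/37)) = -3063 + (4344 + 1/37) = -3063 + 160729/37 = 47398/37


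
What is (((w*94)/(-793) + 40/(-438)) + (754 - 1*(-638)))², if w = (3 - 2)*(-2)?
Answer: 58452624587090176/30160226889 ≈ 1.9381e+6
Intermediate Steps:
w = -2 (w = 1*(-2) = -2)
(((w*94)/(-793) + 40/(-438)) + (754 - 1*(-638)))² = ((-2*94/(-793) + 40/(-438)) + (754 - 1*(-638)))² = ((-188*(-1/793) + 40*(-1/438)) + (754 + 638))² = ((188/793 - 20/219) + 1392)² = (25312/173667 + 1392)² = (241769776/173667)² = 58452624587090176/30160226889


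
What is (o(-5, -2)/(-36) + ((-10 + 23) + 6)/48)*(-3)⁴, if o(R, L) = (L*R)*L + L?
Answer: 1305/16 ≈ 81.563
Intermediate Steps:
o(R, L) = L + R*L² (o(R, L) = R*L² + L = L + R*L²)
(o(-5, -2)/(-36) + ((-10 + 23) + 6)/48)*(-3)⁴ = (-2*(1 - 2*(-5))/(-36) + ((-10 + 23) + 6)/48)*(-3)⁴ = (-2*(1 + 10)*(-1/36) + (13 + 6)*(1/48))*81 = (-2*11*(-1/36) + 19*(1/48))*81 = (-22*(-1/36) + 19/48)*81 = (11/18 + 19/48)*81 = (145/144)*81 = 1305/16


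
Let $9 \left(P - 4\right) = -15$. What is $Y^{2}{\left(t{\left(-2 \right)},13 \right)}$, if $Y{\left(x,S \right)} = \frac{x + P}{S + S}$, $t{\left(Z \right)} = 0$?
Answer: $\frac{49}{6084} \approx 0.0080539$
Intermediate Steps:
$P = \frac{7}{3}$ ($P = 4 + \frac{1}{9} \left(-15\right) = 4 - \frac{5}{3} = \frac{7}{3} \approx 2.3333$)
$Y{\left(x,S \right)} = \frac{\frac{7}{3} + x}{2 S}$ ($Y{\left(x,S \right)} = \frac{x + \frac{7}{3}}{S + S} = \frac{\frac{7}{3} + x}{2 S}$)
$Y^{2}{\left(t{\left(-2 \right)},13 \right)} = \left(\frac{7 + 3 \cdot 0}{6 \cdot 13}\right)^{2} = \left(\frac{1}{6} \cdot \frac{1}{13} \left(7 + 0\right)\right)^{2} = \left(\frac{1}{6} \cdot \frac{1}{13} \cdot 7\right)^{2} = \left(\frac{7}{78}\right)^{2} = \frac{49}{6084}$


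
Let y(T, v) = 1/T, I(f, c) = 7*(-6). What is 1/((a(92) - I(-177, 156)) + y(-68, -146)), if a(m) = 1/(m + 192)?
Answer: 2414/101361 ≈ 0.023816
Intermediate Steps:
a(m) = 1/(192 + m)
I(f, c) = -42
1/((a(92) - I(-177, 156)) + y(-68, -146)) = 1/((1/(192 + 92) - 1*(-42)) + 1/(-68)) = 1/((1/284 + 42) - 1/68) = 1/(11929/284 - 1/68) = 1/(101361/2414) = 2414/101361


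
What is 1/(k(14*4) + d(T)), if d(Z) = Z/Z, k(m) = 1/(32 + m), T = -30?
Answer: 88/89 ≈ 0.98876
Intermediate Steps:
d(Z) = 1
1/(k(14*4) + d(T)) = 1/(1/(32 + 14*4) + 1) = 1/(1/(32 + 56) + 1) = 1/(1/88 + 1) = 1/(89/88) = 88/89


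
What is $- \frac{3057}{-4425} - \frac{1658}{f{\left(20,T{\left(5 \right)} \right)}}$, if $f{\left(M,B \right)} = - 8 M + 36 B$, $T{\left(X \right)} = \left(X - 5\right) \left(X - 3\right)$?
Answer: $\frac{260859}{23600} \approx 11.053$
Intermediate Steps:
$T{\left(X \right)} = \left(-5 + X\right) \left(-3 + X\right)$
$- \frac{3057}{-4425} - \frac{1658}{f{\left(20,T{\left(5 \right)} \right)}} = - \frac{3057}{-4425} - \frac{1658}{\left(-8\right) 20 + 36 \left(15 + 5^{2} - 40\right)} = \left(-3057\right) \left(- \frac{1}{4425}\right) - \frac{1658}{-160 + 36 \left(15 + 25 - 40\right)} = \frac{1019}{1475} - \frac{1658}{-160 + 36 \cdot 0} = \frac{1019}{1475} - \frac{1658}{-160 + 0} = \frac{1019}{1475} - \frac{1658}{-160} = \frac{1019}{1475} - - \frac{829}{80} = \frac{1019}{1475} + \frac{829}{80} = \frac{260859}{23600}$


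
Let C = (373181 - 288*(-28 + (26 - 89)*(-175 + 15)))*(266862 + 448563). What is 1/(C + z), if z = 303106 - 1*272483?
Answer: -1/1804155157252 ≈ -5.5428e-13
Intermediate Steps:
z = 30623 (z = 303106 - 272483 = 30623)
C = -1804155187875 (C = (373181 - 288*(-28 - 63*(-160)))*715425 = (373181 - 288*(-28 + 10080))*715425 = (373181 - 288*10052)*715425 = (373181 - 2894976)*715425 = -2521795*715425 = -1804155187875)
1/(C + z) = 1/(-1804155187875 + 30623) = 1/(-1804155157252) = -1/1804155157252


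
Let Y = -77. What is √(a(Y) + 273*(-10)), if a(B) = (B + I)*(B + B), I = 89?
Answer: I*√4578 ≈ 67.661*I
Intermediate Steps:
a(B) = 2*B*(89 + B) (a(B) = (B + 89)*(B + B) = (89 + B)*(2*B) = 2*B*(89 + B))
√(a(Y) + 273*(-10)) = √(2*(-77)*(89 - 77) + 273*(-10)) = √(2*(-77)*12 - 2730) = √(-1848 - 2730) = √(-4578) = I*√4578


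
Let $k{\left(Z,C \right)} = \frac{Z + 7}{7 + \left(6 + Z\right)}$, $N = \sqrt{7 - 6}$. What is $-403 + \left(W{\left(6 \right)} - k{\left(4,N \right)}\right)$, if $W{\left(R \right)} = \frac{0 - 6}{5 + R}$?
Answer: $- \frac{75584}{187} \approx -404.19$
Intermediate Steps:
$W{\left(R \right)} = - \frac{6}{5 + R}$
$N = 1$ ($N = \sqrt{1} = 1$)
$k{\left(Z,C \right)} = \frac{7 + Z}{13 + Z}$
$-403 + \left(W{\left(6 \right)} - k{\left(4,N \right)}\right) = -403 - \left(\frac{6}{5 + 6} + \frac{7 + 4}{13 + 4}\right) = -403 - \left(\frac{6}{11} + \frac{1}{17} \cdot 11\right) = -403 - \frac{223}{187} = - \frac{75584}{187}$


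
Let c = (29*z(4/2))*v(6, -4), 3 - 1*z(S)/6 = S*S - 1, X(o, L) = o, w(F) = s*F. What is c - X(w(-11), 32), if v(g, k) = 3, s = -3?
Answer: -33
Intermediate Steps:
w(F) = -3*F
z(S) = 24 - 6*S² (z(S) = 18 - 6*(S*S - 1) = 18 - 6*(S² - 1) = 18 - 6*(-1 + S²) = 18 + (6 - 6*S²) = 24 - 6*S²)
c = 0 (c = (29*(24 - 6*(4/2)²))*3 = (29*(24 - 6*(4*(½))²))*3 = (29*(24 - 6*2²))*3 = (29*(24 - 6*4))*3 = (29*(24 - 24))*3 = (29*0)*3 = 0*3 = 0)
c - X(w(-11), 32) = 0 - (-3)*(-11) = 0 - 1*33 = 0 - 33 = -33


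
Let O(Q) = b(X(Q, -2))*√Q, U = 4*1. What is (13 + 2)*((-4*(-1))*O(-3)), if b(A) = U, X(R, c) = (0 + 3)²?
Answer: 240*I*√3 ≈ 415.69*I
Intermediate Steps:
X(R, c) = 9 (X(R, c) = 3² = 9)
U = 4
b(A) = 4
O(Q) = 4*√Q
(13 + 2)*((-4*(-1))*O(-3)) = (13 + 2)*((-4*(-1))*(4*√(-3))) = 15*(4*(4*(I*√3))) = 15*(4*(4*I*√3)) = 15*(16*I*√3) = 240*I*√3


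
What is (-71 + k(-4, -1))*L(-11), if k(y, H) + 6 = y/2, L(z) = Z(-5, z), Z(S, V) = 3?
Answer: -237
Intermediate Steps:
L(z) = 3
k(y, H) = -6 + y/2
(-71 + k(-4, -1))*L(-11) = (-71 + (-6 + (½)*(-4)))*3 = (-71 + (-6 - 2))*3 = (-71 - 8)*3 = -79*3 = -237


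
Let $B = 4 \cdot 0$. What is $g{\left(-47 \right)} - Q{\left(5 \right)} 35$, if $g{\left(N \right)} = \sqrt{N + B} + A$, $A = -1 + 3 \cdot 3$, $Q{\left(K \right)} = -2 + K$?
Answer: $-97 + i \sqrt{47} \approx -97.0 + 6.8557 i$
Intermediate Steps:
$B = 0$
$A = 8$ ($A = -1 + 9 = 8$)
$g{\left(N \right)} = 8 + \sqrt{N}$ ($g{\left(N \right)} = \sqrt{N + 0} + 8 = \sqrt{N} + 8 = 8 + \sqrt{N}$)
$g{\left(-47 \right)} - Q{\left(5 \right)} 35 = \left(8 + \sqrt{-47}\right) - \left(-2 + 5\right) 35 = \left(8 + i \sqrt{47}\right) - 3 \cdot 35 = \left(8 + i \sqrt{47}\right) - 105 = -97 + i \sqrt{47}$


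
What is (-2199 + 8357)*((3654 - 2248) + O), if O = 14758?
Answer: 99537912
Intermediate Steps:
(-2199 + 8357)*((3654 - 2248) + O) = (-2199 + 8357)*((3654 - 2248) + 14758) = 6158*(1406 + 14758) = 6158*16164 = 99537912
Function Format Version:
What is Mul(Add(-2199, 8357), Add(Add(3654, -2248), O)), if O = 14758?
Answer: 99537912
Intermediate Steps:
Mul(Add(-2199, 8357), Add(Add(3654, -2248), O)) = Mul(Add(-2199, 8357), Add(Add(3654, -2248), 14758)) = Mul(6158, Add(1406, 14758)) = Mul(6158, 16164) = 99537912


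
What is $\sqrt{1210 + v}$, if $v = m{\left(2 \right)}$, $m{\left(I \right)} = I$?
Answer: $2 \sqrt{303} \approx 34.814$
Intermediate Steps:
$v = 2$
$\sqrt{1210 + v} = \sqrt{1210 + 2} = \sqrt{1212} = 2 \sqrt{303}$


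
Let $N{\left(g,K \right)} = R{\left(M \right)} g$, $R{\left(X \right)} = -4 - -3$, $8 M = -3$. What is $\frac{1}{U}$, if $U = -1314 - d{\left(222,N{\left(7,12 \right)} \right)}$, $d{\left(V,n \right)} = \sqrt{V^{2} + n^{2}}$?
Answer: $- \frac{1314}{1677263} + \frac{\sqrt{49333}}{1677263} \approx -0.00065099$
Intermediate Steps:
$M = - \frac{3}{8}$ ($M = \frac{1}{8} \left(-3\right) = - \frac{3}{8} \approx -0.375$)
$R{\left(X \right)} = -1$ ($R{\left(X \right)} = -4 + 3 = -1$)
$N{\left(g,K \right)} = - g$
$U = -1314 - \sqrt{49333}$ ($U = -1314 - \sqrt{222^{2} + \left(\left(-1\right) 7\right)^{2}} = -1314 - \sqrt{49284 + \left(-7\right)^{2}} = -1314 - \sqrt{49284 + 49} = -1314 - \sqrt{49333} \approx -1536.1$)
$\frac{1}{U} = \frac{1}{-1314 - \sqrt{49333}}$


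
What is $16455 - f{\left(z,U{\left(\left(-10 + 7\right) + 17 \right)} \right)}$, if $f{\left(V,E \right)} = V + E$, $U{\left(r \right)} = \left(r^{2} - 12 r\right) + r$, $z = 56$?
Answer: $16357$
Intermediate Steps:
$U{\left(r \right)} = r^{2} - 11 r$
$f{\left(V,E \right)} = E + V$
$16455 - f{\left(z,U{\left(\left(-10 + 7\right) + 17 \right)} \right)} = 16455 - \left(\left(\left(-10 + 7\right) + 17\right) \left(-11 + \left(\left(-10 + 7\right) + 17\right)\right) + 56\right) = 16455 - \left(\left(-3 + 17\right) \left(-11 + \left(-3 + 17\right)\right) + 56\right) = 16455 - \left(14 \left(-11 + 14\right) + 56\right) = 16455 - \left(14 \cdot 3 + 56\right) = 16455 - \left(42 + 56\right) = 16455 - 98 = 16357$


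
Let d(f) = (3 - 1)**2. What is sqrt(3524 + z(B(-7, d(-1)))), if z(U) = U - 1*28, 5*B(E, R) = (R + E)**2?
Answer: sqrt(87445)/5 ≈ 59.142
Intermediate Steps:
d(f) = 4 (d(f) = 2**2 = 4)
B(E, R) = (E + R)**2/5 (B(E, R) = (R + E)**2/5 = (E + R)**2/5)
z(U) = -28 + U (z(U) = U - 28 = -28 + U)
sqrt(3524 + z(B(-7, d(-1)))) = sqrt(3524 + (-28 + (-7 + 4)**2/5)) = sqrt(3524 + (-28 + (1/5)*(-3)**2)) = sqrt(3524 + (-28 + (1/5)*9)) = sqrt(3524 + (-28 + 9/5)) = sqrt(3524 - 131/5) = sqrt(17489/5) = sqrt(87445)/5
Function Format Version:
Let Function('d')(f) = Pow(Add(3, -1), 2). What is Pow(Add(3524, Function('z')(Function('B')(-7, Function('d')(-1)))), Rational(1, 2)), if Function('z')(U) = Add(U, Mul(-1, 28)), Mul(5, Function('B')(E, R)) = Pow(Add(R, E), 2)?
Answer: Mul(Rational(1, 5), Pow(87445, Rational(1, 2))) ≈ 59.142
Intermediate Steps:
Function('d')(f) = 4 (Function('d')(f) = Pow(2, 2) = 4)
Function('B')(E, R) = Mul(Rational(1, 5), Pow(Add(E, R), 2)) (Function('B')(E, R) = Mul(Rational(1, 5), Pow(Add(R, E), 2)) = Mul(Rational(1, 5), Pow(Add(E, R), 2)))
Function('z')(U) = Add(-28, U) (Function('z')(U) = Add(U, -28) = Add(-28, U))
Pow(Add(3524, Function('z')(Function('B')(-7, Function('d')(-1)))), Rational(1, 2)) = Pow(Add(3524, Add(-28, Mul(Rational(1, 5), Pow(Add(-7, 4), 2)))), Rational(1, 2)) = Pow(Add(3524, Add(-28, Mul(Rational(1, 5), Pow(-3, 2)))), Rational(1, 2)) = Pow(Add(3524, Add(-28, Mul(Rational(1, 5), 9))), Rational(1, 2)) = Pow(Add(3524, Add(-28, Rational(9, 5))), Rational(1, 2)) = Pow(Add(3524, Rational(-131, 5)), Rational(1, 2)) = Pow(Rational(17489, 5), Rational(1, 2)) = Mul(Rational(1, 5), Pow(87445, Rational(1, 2)))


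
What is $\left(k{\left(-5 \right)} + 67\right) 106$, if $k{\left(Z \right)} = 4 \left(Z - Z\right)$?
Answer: $7102$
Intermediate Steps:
$k{\left(Z \right)} = 0$ ($k{\left(Z \right)} = 4 \cdot 0 = 0$)
$\left(k{\left(-5 \right)} + 67\right) 106 = \left(0 + 67\right) 106 = 67 \cdot 106 = 7102$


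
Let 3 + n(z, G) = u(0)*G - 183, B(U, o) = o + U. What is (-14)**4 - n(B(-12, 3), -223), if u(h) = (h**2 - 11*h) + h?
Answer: 38602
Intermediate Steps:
u(h) = h**2 - 10*h
B(U, o) = U + o
n(z, G) = -186 (n(z, G) = -3 + ((0*(-10 + 0))*G - 183) = -3 + ((0*(-10))*G - 183) = -3 + (0*G - 183) = -3 + (0 - 183) = -3 - 183 = -186)
(-14)**4 - n(B(-12, 3), -223) = (-14)**4 - 1*(-186) = 38416 + 186 = 38602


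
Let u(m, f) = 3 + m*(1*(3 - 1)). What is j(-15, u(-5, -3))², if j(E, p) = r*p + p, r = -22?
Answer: 21609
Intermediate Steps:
u(m, f) = 3 + 2*m (u(m, f) = 3 + m*(1*2) = 3 + m*2 = 3 + 2*m)
j(E, p) = -21*p (j(E, p) = -22*p + p = -21*p)
j(-15, u(-5, -3))² = (-21*(3 + 2*(-5)))² = (-21*(3 - 10))² = (-21*(-7))² = 147² = 21609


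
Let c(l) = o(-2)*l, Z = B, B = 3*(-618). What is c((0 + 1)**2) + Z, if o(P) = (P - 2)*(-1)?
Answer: -1850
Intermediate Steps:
o(P) = 2 - P (o(P) = (-2 + P)*(-1) = 2 - P)
B = -1854
Z = -1854
c(l) = 4*l (c(l) = (2 - 1*(-2))*l = (2 + 2)*l = 4*l)
c((0 + 1)**2) + Z = 4*(0 + 1)**2 - 1854 = 4*1**2 - 1854 = 4*1 - 1854 = 4 - 1854 = -1850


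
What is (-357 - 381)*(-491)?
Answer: 362358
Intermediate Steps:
(-357 - 381)*(-491) = -738*(-491) = 362358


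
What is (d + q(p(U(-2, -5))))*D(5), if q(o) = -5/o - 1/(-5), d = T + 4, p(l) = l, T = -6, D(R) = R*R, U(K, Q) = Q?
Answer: -20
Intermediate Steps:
D(R) = R²
d = -2 (d = -6 + 4 = -2)
q(o) = ⅕ - 5/o (q(o) = -5/o - 1*(-⅕) = -5/o + ⅕ = ⅕ - 5/o)
(d + q(p(U(-2, -5))))*D(5) = (-2 + (⅕)*(-25 - 5)/(-5))*5² = (-2 + (⅕)*(-⅕)*(-30))*25 = (-2 + 6/5)*25 = -⅘*25 = -20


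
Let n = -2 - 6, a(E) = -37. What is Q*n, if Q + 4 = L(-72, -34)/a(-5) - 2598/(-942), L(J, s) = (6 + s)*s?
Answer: 1253432/5809 ≈ 215.77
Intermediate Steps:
L(J, s) = s*(6 + s)
n = -8
Q = -156679/5809 (Q = -4 + (-34*(6 - 34)/(-37) - 2598/(-942)) = -4 + (-34*(-28)*(-1/37) - 2598*(-1/942)) = -4 + (952*(-1/37) + 433/157) = -4 + (-952/37 + 433/157) = -4 - 133443/5809 = -156679/5809 ≈ -26.972)
Q*n = -156679/5809*(-8) = 1253432/5809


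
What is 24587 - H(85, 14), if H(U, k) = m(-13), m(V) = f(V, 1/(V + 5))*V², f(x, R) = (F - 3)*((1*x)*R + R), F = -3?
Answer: 26108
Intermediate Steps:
f(x, R) = -6*R - 6*R*x (f(x, R) = (-3 - 3)*((1*x)*R + R) = -6*(x*R + R) = -6*(R*x + R) = -6*(R + R*x) = -6*R - 6*R*x)
m(V) = -6*V²*(1 + V)/(5 + V) (m(V) = (-6*(1 + V)/(V + 5))*V² = (-6*(1 + V)/(5 + V))*V² = -6*V²*(1 + V)/(5 + V))
H(U, k) = -1521 (H(U, k) = 6*(-13)²*(-1 - 1*(-13))/(5 - 13) = 6*169*(-1 + 13)/(-8) = 6*169*(-⅛)*12 = -1521)
24587 - H(85, 14) = 24587 - 1*(-1521) = 24587 + 1521 = 26108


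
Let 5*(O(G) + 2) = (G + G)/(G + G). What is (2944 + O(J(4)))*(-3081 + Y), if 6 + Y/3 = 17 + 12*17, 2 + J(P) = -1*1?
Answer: -35835996/5 ≈ -7.1672e+6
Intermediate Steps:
J(P) = -3 (J(P) = -2 - 1*1 = -2 - 1 = -3)
O(G) = -9/5 (O(G) = -2 + ((G + G)/(G + G))/5 = -2 + ((2*G)/((2*G)))/5 = -2 + ((2*G)*(1/(2*G)))/5 = -2 + (⅕)*1 = -2 + ⅕ = -9/5)
Y = 645 (Y = -18 + 3*(17 + 12*17) = -18 + 3*(17 + 204) = -18 + 3*221 = -18 + 663 = 645)
(2944 + O(J(4)))*(-3081 + Y) = (2944 - 9/5)*(-3081 + 645) = (14711/5)*(-2436) = -35835996/5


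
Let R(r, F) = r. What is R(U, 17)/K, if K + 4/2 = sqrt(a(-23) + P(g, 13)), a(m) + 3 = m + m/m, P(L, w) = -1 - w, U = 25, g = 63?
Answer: -50/43 - 25*I*sqrt(39)/43 ≈ -1.1628 - 3.6308*I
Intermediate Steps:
a(m) = -2 + m (a(m) = -3 + (m + m/m) = -3 + (m + 1) = -3 + (1 + m) = -2 + m)
K = -2 + I*sqrt(39) (K = -2 + sqrt((-2 - 23) + (-1 - 1*13)) = -2 + sqrt(-25 + (-1 - 13)) = -2 + sqrt(-25 - 14) = -2 + sqrt(-39) = -2 + I*sqrt(39) ≈ -2.0 + 6.245*I)
R(U, 17)/K = 25/(-2 + I*sqrt(39))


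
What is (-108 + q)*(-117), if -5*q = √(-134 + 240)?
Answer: 12636 + 117*√106/5 ≈ 12877.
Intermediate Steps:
q = -√106/5 (q = -√(-134 + 240)/5 = -√106/5 ≈ -2.0591)
(-108 + q)*(-117) = (-108 - √106/5)*(-117) = 12636 + 117*√106/5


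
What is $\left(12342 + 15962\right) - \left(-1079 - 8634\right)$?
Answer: $38017$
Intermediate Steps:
$\left(12342 + 15962\right) - \left(-1079 - 8634\right) = 28304 - -9713 = 28304 + 9713 = 38017$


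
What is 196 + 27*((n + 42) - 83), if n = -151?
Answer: -4988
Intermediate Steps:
196 + 27*((n + 42) - 83) = 196 + 27*((-151 + 42) - 83) = 196 + 27*(-109 - 83) = 196 + 27*(-192) = 196 - 5184 = -4988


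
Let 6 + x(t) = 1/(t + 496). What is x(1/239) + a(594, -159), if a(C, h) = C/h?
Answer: -61156553/6282885 ≈ -9.7338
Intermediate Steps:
x(t) = -6 + 1/(496 + t) (x(t) = -6 + 1/(t + 496) = -6 + 1/(496 + t))
x(1/239) + a(594, -159) = (-2975 - 6/239)/(496 + 1/239) + 594/(-159) = (-2975 - 6*1/239)/(496 + 1/239) + 594*(-1/159) = (-2975 - 6/239)/(118545/239) - 198/53 = (239/118545)*(-711031/239) - 198/53 = -711031/118545 - 198/53 = -61156553/6282885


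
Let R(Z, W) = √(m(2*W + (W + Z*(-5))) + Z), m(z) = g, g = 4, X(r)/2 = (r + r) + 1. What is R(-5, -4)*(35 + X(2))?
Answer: 45*I ≈ 45.0*I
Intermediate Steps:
X(r) = 2 + 4*r (X(r) = 2*((r + r) + 1) = 2*(2*r + 1) = 2*(1 + 2*r) = 2 + 4*r)
m(z) = 4
R(Z, W) = √(4 + Z)
R(-5, -4)*(35 + X(2)) = √(4 - 5)*(35 + (2 + 4*2)) = √(-1)*(35 + (2 + 8)) = I*(35 + 10) = I*45 = 45*I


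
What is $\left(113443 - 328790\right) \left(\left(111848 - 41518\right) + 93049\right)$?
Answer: $-35183177513$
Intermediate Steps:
$\left(113443 - 328790\right) \left(\left(111848 - 41518\right) + 93049\right) = - 215347 \left(70330 + 93049\right) = \left(-215347\right) 163379 = -35183177513$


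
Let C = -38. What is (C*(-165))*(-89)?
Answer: -558030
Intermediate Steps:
(C*(-165))*(-89) = -38*(-165)*(-89) = 6270*(-89) = -558030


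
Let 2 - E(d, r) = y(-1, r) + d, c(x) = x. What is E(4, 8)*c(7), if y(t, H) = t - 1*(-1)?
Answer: -14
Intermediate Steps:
y(t, H) = 1 + t (y(t, H) = t + 1 = 1 + t)
E(d, r) = 2 - d (E(d, r) = 2 - ((1 - 1) + d) = 2 - (0 + d) = 2 - d)
E(4, 8)*c(7) = (2 - 1*4)*7 = (2 - 4)*7 = -2*7 = -14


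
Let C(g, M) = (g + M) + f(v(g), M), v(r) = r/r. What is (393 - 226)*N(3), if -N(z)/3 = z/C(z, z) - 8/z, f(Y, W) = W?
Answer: 1169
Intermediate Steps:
v(r) = 1
C(g, M) = g + 2*M (C(g, M) = (g + M) + M = (M + g) + M = g + 2*M)
N(z) = -1 + 24/z (N(z) = -3*(z/(z + 2*z) - 8/z) = -3*(z/((3*z)) - 8/z) = -3*(z*(1/(3*z)) - 8/z) = -3*(⅓ - 8/z) = -1 + 24/z)
(393 - 226)*N(3) = (393 - 226)*((24 - 1*3)/3) = 167*((24 - 3)/3) = 167*((⅓)*21) = 167*7 = 1169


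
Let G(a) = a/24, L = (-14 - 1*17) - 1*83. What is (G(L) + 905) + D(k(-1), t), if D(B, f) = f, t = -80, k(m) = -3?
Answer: 3281/4 ≈ 820.25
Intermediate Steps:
L = -114 (L = (-14 - 17) - 83 = -31 - 83 = -114)
G(a) = a/24 (G(a) = a*(1/24) = a/24)
(G(L) + 905) + D(k(-1), t) = ((1/24)*(-114) + 905) - 80 = (-19/4 + 905) - 80 = 3601/4 - 80 = 3281/4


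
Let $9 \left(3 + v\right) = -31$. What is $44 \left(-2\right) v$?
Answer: $\frac{5104}{9} \approx 567.11$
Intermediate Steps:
$v = - \frac{58}{9}$ ($v = -3 + \frac{1}{9} \left(-31\right) = -3 - \frac{31}{9} = - \frac{58}{9} \approx -6.4444$)
$44 \left(-2\right) v = 44 \left(-2\right) \left(- \frac{58}{9}\right) = \left(-88\right) \left(- \frac{58}{9}\right) = \frac{5104}{9}$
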